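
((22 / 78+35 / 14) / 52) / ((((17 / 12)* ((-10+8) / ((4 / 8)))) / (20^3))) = -217000 / 2873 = -75.53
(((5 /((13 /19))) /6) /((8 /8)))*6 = 95 /13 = 7.31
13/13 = 1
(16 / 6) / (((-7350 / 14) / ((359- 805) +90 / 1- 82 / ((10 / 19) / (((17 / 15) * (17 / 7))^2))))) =677498872 / 86821875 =7.80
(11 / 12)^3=1331 / 1728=0.77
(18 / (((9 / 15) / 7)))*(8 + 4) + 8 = 2528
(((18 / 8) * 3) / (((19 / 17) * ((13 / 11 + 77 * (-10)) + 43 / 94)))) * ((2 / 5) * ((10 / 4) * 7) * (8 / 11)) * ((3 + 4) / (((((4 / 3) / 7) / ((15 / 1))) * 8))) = -66595851 / 24152344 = -2.76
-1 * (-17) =17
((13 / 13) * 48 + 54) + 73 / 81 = 8335 / 81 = 102.90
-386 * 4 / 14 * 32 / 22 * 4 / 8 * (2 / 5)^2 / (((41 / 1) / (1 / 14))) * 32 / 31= -395264 / 17126725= -0.02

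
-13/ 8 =-1.62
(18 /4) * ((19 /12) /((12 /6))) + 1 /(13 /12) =933 /208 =4.49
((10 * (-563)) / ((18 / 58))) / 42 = -81635 / 189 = -431.93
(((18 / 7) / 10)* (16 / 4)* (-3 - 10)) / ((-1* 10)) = 234 / 175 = 1.34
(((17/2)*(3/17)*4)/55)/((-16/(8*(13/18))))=-13/330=-0.04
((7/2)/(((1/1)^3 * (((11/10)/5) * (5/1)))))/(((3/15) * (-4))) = -175/44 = -3.98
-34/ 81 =-0.42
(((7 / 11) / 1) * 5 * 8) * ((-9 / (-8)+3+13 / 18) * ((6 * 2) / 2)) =24430 / 33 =740.30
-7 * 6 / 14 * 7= -21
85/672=0.13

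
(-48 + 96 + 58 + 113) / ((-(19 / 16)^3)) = -897024 / 6859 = -130.78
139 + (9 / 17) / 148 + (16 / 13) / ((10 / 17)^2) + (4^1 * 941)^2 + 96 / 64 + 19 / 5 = 11585045924731 / 817700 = 14167843.86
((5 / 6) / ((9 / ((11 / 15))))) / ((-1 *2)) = -11 / 324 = -0.03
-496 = -496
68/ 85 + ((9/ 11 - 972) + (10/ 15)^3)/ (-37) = 1485721/ 54945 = 27.04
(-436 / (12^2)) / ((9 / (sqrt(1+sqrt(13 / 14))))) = -109 *sqrt(14 *sqrt(182)+196) / 4536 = -0.47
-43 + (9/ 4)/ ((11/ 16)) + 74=377/ 11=34.27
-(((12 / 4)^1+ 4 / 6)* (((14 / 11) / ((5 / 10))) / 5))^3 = -21952 / 3375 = -6.50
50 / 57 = 0.88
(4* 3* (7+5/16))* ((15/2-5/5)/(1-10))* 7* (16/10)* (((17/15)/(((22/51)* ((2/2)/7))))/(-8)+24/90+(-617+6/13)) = 386374079/880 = 439061.45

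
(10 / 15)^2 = 4 / 9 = 0.44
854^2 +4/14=5105214/7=729316.29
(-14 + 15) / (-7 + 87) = 1 / 80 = 0.01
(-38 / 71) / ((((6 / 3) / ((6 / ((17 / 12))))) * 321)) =-456 / 129149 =-0.00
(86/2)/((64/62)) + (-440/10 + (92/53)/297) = -1177631/503712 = -2.34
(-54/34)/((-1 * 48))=9/272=0.03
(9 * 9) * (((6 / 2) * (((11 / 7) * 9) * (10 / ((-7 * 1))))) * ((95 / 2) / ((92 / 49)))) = -11427075 / 92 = -124207.34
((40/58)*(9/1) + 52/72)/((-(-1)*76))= 3617/39672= 0.09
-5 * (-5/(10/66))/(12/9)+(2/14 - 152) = -787/28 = -28.11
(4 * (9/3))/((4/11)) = 33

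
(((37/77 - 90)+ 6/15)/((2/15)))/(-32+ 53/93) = 9572769/450142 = 21.27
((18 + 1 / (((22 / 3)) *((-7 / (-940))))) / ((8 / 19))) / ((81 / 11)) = 4427 / 378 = 11.71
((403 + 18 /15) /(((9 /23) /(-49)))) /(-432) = 2277667 /19440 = 117.16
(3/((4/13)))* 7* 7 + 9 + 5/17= 33119/68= 487.04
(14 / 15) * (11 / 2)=77 / 15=5.13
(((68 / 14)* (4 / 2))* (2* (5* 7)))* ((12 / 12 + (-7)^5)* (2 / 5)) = -4571232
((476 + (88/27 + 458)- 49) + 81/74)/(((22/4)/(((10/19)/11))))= 1615390/208791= 7.74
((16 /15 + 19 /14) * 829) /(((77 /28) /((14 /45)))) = 1687844 /7425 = 227.32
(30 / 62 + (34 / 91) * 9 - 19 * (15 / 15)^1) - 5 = -56853 / 2821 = -20.15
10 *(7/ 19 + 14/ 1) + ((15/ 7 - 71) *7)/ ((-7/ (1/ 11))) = 149.94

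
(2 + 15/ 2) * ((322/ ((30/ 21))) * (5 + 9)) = 149891/ 5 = 29978.20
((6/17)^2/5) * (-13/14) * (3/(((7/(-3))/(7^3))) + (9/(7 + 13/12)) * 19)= 9.71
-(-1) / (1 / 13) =13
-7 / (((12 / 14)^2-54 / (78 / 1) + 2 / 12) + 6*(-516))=26754 / 11832113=0.00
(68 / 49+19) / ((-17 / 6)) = -7.20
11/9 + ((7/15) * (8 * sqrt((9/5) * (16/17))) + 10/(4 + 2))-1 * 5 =-19/9 + 224 * sqrt(85)/425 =2.75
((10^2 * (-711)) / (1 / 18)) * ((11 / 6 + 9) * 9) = -124780500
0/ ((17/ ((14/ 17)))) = 0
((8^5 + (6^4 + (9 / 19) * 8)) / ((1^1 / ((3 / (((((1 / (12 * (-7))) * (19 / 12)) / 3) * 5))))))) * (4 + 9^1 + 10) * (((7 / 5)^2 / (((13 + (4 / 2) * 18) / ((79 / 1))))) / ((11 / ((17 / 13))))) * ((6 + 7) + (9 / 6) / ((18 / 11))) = -2524292465948064 / 6452875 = -391188805.91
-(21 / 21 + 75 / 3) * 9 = -234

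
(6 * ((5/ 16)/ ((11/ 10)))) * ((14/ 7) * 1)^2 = 75/ 11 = 6.82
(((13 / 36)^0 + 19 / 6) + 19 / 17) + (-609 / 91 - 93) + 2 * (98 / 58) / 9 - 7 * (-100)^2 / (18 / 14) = -2097222593 / 38454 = -54538.48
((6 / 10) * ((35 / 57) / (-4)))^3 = -343 / 438976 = -0.00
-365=-365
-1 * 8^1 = -8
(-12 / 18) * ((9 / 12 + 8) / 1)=-35 / 6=-5.83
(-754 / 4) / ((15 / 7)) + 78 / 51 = -44083 / 510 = -86.44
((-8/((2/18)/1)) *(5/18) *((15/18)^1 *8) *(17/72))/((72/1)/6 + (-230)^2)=-425/714312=-0.00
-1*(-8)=8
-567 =-567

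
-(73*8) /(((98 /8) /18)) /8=-5256 /49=-107.27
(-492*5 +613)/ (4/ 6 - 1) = 5541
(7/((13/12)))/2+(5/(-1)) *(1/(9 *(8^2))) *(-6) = 4097/1248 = 3.28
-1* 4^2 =-16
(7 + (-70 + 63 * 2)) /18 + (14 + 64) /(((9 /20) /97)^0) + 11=185 /2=92.50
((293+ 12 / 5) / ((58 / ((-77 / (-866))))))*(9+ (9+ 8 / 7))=8.67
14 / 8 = 7 / 4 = 1.75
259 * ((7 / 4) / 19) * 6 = 5439 / 38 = 143.13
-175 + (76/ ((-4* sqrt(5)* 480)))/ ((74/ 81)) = -175 - 513* sqrt(5)/ 59200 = -175.02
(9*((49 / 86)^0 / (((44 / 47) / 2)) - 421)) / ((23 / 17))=-1409895 / 506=-2786.35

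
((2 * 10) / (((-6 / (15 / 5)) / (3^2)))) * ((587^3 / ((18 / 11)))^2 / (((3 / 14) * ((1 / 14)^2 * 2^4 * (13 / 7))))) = -59425951229498388133445 / 1404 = -42326176089386316334.36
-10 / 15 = -2 / 3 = -0.67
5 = 5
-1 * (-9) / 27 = 1 / 3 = 0.33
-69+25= -44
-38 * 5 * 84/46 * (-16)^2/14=-145920/23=-6344.35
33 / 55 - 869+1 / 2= -8679 / 10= -867.90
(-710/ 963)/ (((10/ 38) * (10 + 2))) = -1349/ 5778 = -0.23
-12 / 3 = -4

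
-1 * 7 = -7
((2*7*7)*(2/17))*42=8232/17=484.24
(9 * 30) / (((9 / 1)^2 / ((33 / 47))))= 2.34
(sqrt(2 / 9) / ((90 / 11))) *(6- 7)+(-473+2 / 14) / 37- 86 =-25584 / 259- 11 *sqrt(2) / 270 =-98.84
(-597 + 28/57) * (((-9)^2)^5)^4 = -1675216002972391912890048410075746167243867/19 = -88169263314336416467897280000000000000000.00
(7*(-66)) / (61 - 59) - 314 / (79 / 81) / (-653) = -11891163 / 51587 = -230.51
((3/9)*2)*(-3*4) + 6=-2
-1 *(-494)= 494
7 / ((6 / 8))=28 / 3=9.33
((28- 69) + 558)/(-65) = -517/65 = -7.95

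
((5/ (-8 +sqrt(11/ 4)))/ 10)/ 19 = -16/ 4655 - sqrt(11)/ 4655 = -0.00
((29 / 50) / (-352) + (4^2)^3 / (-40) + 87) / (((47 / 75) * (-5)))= 813207 / 165440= 4.92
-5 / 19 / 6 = -5 / 114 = -0.04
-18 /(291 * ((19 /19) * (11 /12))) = -72 /1067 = -0.07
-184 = -184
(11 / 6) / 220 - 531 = -63719 / 120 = -530.99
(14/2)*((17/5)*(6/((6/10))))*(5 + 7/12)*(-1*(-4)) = 15946/3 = 5315.33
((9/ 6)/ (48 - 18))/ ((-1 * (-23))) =1/ 460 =0.00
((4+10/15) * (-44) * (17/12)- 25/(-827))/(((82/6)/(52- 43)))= -6494583/33907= -191.54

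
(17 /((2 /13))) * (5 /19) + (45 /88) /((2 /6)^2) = 56315 /1672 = 33.68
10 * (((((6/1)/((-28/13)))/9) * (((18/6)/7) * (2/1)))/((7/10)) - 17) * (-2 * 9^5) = 7039821780/343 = 20524261.75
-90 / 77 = -1.17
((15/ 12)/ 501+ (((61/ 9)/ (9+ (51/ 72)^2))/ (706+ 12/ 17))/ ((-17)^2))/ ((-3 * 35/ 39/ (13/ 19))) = -0.00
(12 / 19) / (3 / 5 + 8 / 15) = 180 / 323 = 0.56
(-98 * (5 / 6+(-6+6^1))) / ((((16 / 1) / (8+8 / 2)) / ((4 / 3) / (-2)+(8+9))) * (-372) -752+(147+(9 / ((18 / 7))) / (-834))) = 6674780 / 51930187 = 0.13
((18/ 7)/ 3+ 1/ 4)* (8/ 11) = 62/ 77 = 0.81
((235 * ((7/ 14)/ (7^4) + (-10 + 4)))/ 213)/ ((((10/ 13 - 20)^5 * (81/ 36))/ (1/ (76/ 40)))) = 502774163281/ 854019755859375000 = 0.00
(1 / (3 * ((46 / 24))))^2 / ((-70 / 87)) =-696 / 18515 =-0.04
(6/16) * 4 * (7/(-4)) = -21/8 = -2.62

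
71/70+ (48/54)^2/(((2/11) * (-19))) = 84629/107730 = 0.79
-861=-861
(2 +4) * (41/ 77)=246/ 77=3.19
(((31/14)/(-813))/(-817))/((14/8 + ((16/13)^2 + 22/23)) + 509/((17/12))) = 4096898/446742168675915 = 0.00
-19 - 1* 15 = -34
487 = 487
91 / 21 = 13 / 3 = 4.33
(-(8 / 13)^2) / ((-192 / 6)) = 2 / 169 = 0.01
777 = 777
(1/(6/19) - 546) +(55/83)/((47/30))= -12695657/23406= -542.41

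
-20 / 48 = -5 / 12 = -0.42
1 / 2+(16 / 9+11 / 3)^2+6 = 5855 / 162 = 36.14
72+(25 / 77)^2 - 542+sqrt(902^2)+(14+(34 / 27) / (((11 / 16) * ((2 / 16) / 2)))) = 76105349 / 160083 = 475.41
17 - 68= -51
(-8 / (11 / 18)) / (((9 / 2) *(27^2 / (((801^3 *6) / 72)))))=-5639752 / 33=-170901.58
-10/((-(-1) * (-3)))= 10/3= 3.33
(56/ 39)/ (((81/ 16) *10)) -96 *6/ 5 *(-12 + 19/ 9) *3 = 10796288/ 3159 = 3417.63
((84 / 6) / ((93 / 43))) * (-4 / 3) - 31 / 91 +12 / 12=-202388 / 25389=-7.97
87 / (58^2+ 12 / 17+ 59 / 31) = 15283 / 591401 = 0.03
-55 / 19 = -2.89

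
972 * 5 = 4860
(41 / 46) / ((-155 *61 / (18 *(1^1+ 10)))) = -4059 / 217465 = -0.02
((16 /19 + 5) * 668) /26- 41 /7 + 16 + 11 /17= 4728954 /29393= 160.89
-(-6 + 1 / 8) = 47 / 8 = 5.88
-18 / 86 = -9 / 43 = -0.21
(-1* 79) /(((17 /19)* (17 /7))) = -10507 /289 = -36.36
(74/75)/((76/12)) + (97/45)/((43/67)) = 646043/183825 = 3.51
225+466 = 691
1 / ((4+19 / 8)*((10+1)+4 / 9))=24 / 1751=0.01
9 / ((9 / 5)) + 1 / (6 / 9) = 13 / 2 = 6.50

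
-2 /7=-0.29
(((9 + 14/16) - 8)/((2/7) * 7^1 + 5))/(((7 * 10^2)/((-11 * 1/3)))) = -11/7840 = -0.00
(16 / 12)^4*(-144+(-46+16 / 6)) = -143872 / 243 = -592.07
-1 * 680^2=-462400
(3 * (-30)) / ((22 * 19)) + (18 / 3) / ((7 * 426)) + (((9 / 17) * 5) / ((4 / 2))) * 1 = 3920981 / 3531682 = 1.11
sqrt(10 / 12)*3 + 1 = 1 + sqrt(30) / 2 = 3.74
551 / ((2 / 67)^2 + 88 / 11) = 68.87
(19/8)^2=361/64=5.64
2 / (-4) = -1 / 2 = -0.50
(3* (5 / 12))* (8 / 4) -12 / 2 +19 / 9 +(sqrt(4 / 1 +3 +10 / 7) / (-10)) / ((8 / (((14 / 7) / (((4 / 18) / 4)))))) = -25 / 18 -9* sqrt(413) / 140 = -2.70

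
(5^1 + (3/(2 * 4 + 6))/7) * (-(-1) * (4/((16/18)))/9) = 2.52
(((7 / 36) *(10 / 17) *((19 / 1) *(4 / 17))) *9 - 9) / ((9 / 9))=-1271 / 289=-4.40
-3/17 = -0.18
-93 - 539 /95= -9374 /95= -98.67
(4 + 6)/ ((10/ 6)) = 6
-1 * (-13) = 13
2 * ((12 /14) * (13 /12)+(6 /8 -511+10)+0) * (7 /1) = -13981 /2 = -6990.50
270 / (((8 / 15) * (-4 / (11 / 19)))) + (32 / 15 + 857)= 3583523 / 4560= 785.86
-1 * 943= -943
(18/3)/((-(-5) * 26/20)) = 12/13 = 0.92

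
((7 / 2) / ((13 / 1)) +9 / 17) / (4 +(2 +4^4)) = 353 / 115804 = 0.00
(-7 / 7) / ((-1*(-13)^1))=-0.08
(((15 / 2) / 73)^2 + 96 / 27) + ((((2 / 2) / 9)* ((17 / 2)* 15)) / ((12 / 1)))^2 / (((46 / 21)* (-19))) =28431401249 / 8048239488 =3.53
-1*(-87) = 87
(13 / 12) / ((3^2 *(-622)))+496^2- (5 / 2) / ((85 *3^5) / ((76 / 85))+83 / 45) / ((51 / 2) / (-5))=22198198309375070633 / 90230709892536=246016.00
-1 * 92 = -92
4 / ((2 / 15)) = 30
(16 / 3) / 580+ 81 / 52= 35443 / 22620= 1.57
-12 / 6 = -2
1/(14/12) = 6/7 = 0.86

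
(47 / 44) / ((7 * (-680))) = -47 / 209440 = -0.00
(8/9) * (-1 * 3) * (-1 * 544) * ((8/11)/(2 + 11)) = 34816/429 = 81.16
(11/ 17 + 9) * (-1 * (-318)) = 52152/ 17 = 3067.76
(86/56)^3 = 3.62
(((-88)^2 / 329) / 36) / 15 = 1936 / 44415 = 0.04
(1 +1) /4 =1 /2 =0.50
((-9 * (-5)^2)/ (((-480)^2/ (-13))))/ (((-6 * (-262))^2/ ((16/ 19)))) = 13/ 3004959744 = 0.00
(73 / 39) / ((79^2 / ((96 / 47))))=2336 / 3813251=0.00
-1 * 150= -150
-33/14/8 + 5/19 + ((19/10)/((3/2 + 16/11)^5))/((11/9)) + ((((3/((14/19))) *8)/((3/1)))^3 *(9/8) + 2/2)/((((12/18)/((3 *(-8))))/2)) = -62753478234612190303/604929120250000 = -103736.91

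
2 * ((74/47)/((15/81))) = 3996/235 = 17.00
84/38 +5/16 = 2.52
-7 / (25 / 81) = -567 / 25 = -22.68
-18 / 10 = -9 / 5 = -1.80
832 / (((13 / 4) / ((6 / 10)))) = 768 / 5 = 153.60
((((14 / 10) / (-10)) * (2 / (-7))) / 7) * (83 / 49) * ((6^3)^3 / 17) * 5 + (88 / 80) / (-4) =6691526003 / 233240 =28689.44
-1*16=-16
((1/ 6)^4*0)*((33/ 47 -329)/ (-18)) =0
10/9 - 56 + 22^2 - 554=-1124/9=-124.89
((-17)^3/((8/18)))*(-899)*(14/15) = 92752527/10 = 9275252.70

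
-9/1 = -9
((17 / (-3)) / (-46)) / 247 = 0.00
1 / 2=0.50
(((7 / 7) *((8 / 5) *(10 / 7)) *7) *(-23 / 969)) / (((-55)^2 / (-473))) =15824 / 266475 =0.06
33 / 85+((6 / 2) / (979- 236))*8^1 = 26559 / 63155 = 0.42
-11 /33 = -1 /3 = -0.33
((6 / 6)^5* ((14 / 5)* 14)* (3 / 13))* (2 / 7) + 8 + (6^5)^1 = 506128 / 65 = 7786.58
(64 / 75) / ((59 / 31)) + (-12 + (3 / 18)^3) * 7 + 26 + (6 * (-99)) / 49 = -1087204123 / 15611400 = -69.64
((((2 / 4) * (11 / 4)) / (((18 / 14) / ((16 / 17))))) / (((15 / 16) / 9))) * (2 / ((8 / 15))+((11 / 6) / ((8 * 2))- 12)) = -60137 / 765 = -78.61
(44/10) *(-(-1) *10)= 44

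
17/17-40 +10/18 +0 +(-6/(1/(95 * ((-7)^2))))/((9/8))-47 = -224209/9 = -24912.11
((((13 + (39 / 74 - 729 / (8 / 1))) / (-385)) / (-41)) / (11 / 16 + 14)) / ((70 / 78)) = -1791582 / 4803770125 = -0.00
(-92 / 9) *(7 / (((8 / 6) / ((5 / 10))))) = -161 / 6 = -26.83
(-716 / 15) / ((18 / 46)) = -16468 / 135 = -121.99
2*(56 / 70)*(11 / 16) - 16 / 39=269 / 390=0.69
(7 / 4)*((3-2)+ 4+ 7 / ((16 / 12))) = 17.94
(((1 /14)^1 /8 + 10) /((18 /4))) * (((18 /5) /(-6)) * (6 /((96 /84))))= -1121 /160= -7.01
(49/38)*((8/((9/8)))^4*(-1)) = -411041792/124659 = -3297.33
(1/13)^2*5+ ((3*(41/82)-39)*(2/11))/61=-9320/113399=-0.08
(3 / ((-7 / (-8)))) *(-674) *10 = -161760 / 7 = -23108.57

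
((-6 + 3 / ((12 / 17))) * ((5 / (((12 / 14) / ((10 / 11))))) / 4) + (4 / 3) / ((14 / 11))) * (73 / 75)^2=-25062287 / 20790000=-1.21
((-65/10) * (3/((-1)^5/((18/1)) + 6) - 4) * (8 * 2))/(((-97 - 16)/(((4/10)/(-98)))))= 38896/2962295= 0.01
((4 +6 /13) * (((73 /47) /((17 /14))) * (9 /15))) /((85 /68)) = 711312 /259675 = 2.74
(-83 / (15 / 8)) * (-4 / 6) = 1328 / 45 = 29.51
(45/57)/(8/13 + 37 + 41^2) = 195/424498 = 0.00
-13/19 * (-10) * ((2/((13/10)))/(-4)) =-50/19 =-2.63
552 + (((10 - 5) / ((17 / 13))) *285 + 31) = 28436 / 17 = 1672.71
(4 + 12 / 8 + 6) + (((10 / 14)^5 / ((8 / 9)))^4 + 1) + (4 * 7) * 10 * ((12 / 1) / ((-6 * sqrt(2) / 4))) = 4085989740156728591825 / 326829122755018756096 - 1120 * sqrt(2) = -1571.42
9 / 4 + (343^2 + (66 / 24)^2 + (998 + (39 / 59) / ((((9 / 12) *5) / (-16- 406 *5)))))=558357883 / 4720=118296.16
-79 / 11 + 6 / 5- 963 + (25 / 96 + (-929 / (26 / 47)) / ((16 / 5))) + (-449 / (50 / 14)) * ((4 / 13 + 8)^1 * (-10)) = 153597679 / 17160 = 8950.91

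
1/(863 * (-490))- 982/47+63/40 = -19.32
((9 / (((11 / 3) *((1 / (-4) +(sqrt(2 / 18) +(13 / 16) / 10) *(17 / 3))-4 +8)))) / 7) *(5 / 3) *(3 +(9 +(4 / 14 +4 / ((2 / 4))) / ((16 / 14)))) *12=194400 / 8783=22.13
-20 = -20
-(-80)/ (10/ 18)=144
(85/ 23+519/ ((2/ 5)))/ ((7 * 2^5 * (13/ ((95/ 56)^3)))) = 51318180625/ 23524114432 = 2.18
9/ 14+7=107/ 14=7.64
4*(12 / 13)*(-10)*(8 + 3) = -5280 / 13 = -406.15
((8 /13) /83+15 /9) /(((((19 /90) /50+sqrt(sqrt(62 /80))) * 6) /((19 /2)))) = 2.81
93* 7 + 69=720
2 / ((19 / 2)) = 4 / 19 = 0.21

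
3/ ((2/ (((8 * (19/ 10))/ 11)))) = 114/ 55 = 2.07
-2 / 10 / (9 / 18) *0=0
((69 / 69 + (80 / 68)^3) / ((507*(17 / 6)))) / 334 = 12913 / 2357213183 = 0.00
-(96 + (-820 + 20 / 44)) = 7959 / 11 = 723.55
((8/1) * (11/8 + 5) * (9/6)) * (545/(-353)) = -83385/706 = -118.11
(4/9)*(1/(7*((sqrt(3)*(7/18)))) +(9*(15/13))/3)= 8*sqrt(3)/147 +20/13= 1.63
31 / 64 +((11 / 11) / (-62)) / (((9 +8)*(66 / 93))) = 5781 / 11968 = 0.48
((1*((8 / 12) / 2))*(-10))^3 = -1000 / 27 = -37.04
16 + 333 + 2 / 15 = 5237 / 15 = 349.13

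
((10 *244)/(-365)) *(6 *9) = -26352/73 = -360.99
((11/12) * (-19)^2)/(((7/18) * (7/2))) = 11913/49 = 243.12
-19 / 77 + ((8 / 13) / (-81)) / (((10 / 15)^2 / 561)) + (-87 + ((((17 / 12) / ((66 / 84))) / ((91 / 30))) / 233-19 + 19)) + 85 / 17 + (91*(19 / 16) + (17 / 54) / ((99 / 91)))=14978622059 / 906809904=16.52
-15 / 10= -3 / 2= -1.50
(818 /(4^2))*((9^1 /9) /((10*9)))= 409 /720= 0.57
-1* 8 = -8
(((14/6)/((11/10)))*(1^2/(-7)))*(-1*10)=100/33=3.03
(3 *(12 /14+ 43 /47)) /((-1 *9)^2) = 583 /8883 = 0.07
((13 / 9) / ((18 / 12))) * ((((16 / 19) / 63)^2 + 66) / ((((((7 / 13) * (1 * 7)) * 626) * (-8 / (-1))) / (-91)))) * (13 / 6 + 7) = -5713420158875 / 2034256368312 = -2.81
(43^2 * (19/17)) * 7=245917/17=14465.71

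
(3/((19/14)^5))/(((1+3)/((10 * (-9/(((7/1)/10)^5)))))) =-216000000/2476099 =-87.23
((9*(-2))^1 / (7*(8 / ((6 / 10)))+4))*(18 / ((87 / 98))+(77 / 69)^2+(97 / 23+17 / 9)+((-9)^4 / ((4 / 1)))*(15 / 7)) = -41084599653 / 62714008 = -655.11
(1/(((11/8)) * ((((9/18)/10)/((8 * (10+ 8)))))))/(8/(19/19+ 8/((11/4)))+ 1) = 990720/1441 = 687.52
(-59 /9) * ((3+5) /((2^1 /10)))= -2360 /9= -262.22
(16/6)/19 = 0.14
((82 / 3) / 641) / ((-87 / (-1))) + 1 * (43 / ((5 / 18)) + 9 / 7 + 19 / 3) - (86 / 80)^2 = 302171675317 / 1873771200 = 161.26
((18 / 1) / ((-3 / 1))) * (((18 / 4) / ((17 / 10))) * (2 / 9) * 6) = -360 / 17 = -21.18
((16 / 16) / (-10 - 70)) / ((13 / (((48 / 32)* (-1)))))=0.00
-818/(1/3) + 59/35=-85831/35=-2452.31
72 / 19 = 3.79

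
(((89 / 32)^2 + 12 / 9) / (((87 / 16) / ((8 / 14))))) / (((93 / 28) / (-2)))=-27859 / 48546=-0.57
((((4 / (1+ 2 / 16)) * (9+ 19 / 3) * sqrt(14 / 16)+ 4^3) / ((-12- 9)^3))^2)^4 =42752018826441471945605120 * sqrt(14) / 565990866204262677813673454262807489357843+ 4319012220873943890175983616 / 15281753387515092300969183265095802212661761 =0.00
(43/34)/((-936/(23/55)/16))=-989/109395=-0.01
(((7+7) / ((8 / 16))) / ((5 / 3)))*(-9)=-756 / 5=-151.20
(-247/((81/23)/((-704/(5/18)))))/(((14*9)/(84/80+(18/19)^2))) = 246648688/89775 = 2747.41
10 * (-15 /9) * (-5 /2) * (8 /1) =1000 /3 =333.33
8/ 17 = 0.47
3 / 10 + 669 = 6693 / 10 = 669.30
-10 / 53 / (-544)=5 / 14416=0.00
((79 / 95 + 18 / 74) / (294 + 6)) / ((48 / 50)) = 1889 / 506160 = 0.00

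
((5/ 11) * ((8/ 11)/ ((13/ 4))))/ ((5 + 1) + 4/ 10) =25/ 1573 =0.02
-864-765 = -1629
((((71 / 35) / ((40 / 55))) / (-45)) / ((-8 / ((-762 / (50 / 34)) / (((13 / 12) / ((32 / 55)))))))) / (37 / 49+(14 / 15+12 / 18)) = -4292092 / 4688125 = -0.92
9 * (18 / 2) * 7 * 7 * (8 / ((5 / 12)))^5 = 32362142367744 / 3125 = 10355885557.68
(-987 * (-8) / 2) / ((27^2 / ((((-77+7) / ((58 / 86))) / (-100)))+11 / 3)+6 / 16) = 28520352 / 5103037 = 5.59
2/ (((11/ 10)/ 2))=3.64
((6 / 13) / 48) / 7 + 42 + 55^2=2232777 / 728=3067.00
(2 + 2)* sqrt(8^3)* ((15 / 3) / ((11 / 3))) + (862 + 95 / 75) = 960* sqrt(2) / 11 + 12949 / 15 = 986.69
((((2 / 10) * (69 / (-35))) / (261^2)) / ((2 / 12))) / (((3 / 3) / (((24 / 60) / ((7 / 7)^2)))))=-92 / 6622875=-0.00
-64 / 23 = -2.78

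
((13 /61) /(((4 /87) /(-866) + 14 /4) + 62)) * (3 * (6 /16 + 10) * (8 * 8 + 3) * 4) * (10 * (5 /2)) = 204251220225 /301028717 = 678.51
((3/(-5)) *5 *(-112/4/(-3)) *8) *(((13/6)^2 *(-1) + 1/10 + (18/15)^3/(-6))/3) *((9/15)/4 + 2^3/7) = 7953502/16875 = 471.32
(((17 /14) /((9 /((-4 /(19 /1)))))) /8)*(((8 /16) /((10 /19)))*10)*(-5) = 85 /504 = 0.17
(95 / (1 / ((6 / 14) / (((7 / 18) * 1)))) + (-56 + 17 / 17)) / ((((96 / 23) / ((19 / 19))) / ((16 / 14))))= 56005 / 4116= 13.61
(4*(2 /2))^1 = 4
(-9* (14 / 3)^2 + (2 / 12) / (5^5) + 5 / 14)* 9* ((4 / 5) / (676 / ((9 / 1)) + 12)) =-346654593 / 21437500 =-16.17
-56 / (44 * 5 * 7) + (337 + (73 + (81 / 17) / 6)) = 768117 / 1870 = 410.76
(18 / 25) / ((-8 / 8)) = -18 / 25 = -0.72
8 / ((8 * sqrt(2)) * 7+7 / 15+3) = -390 / 88031+6300 * sqrt(2) / 88031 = 0.10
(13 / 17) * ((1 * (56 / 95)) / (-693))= -104 / 159885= -0.00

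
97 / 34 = 2.85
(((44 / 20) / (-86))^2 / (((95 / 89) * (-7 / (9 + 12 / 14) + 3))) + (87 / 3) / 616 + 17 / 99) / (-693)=-210663616699 / 666429290950500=-0.00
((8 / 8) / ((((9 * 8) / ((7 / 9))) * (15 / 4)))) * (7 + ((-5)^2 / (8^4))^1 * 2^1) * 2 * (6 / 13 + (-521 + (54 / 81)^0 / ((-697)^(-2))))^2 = 66683457139140625 / 7008768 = 9514290833.87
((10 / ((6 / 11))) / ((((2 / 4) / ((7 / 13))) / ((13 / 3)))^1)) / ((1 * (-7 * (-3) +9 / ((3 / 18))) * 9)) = 154 / 1215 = 0.13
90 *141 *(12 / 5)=30456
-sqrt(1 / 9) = -1 / 3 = -0.33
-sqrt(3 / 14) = -sqrt(42) / 14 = -0.46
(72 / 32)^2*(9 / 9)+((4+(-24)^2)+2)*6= 55953 / 16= 3497.06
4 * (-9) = -36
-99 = -99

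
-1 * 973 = -973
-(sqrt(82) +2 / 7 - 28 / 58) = 40 / 203 - sqrt(82) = -8.86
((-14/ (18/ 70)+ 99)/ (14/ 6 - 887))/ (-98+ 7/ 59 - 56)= 23659/ 72286998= 0.00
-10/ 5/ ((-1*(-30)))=-1/ 15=-0.07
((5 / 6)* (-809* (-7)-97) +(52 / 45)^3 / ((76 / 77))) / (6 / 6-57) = -8033401079 / 96957000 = -82.86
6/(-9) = -2/3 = -0.67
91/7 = 13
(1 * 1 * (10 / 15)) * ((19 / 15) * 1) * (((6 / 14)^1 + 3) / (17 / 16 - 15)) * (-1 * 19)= 92416 / 23415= 3.95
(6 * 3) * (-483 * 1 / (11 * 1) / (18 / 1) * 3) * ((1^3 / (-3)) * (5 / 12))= 805 / 44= 18.30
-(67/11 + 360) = -4027/11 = -366.09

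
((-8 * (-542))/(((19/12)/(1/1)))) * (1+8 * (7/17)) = 3798336/323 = 11759.55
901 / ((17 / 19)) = 1007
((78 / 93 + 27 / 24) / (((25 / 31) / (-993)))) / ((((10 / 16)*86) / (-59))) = 28531869 / 10750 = 2654.13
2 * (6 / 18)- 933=-2797 / 3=-932.33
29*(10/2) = 145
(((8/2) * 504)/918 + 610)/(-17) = -31222/867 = -36.01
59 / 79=0.75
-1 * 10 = -10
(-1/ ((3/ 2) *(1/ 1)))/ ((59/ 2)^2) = -8/ 10443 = -0.00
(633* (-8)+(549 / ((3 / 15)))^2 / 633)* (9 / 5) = 12311.41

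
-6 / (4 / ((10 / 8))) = -15 / 8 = -1.88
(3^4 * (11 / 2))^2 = 793881 / 4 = 198470.25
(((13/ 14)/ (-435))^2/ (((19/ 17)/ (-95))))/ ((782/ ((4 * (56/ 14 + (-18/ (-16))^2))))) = -56953/ 5459368320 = -0.00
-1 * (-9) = 9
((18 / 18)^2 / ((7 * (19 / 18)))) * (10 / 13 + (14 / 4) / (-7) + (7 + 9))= 2.20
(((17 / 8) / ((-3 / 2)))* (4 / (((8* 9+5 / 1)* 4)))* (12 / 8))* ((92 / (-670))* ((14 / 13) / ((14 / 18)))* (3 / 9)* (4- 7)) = -3519 / 670670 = -0.01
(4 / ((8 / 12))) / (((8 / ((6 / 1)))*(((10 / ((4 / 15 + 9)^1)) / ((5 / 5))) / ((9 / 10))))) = 3753 / 1000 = 3.75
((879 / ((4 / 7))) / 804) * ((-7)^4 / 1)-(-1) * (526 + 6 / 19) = 104284569 / 20368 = 5120.02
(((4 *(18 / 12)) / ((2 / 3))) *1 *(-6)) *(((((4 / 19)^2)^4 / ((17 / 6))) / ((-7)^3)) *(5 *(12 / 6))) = 212336640 / 99031156092071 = 0.00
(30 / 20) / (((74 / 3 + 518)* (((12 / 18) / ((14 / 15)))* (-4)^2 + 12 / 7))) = 63 / 299552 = 0.00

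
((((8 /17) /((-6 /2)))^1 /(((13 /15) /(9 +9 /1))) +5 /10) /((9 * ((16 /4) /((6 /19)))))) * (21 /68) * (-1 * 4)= 8533 /285532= 0.03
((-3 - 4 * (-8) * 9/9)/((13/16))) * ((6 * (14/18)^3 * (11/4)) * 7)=6127352/3159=1939.65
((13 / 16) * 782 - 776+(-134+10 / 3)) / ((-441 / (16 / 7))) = 13022 / 9261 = 1.41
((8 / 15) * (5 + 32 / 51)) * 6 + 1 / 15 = 4609 / 255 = 18.07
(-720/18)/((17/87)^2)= -302760/289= -1047.61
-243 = -243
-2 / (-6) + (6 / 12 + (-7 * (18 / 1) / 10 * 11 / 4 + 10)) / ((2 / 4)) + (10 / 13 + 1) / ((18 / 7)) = -27658 / 585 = -47.28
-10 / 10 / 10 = -1 / 10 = -0.10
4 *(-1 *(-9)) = 36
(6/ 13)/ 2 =3/ 13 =0.23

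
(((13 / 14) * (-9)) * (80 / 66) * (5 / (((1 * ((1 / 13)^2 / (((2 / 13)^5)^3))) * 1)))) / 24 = -409600 / 1793952554431037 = -0.00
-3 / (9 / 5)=-5 / 3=-1.67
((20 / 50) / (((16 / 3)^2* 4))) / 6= 3 / 5120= 0.00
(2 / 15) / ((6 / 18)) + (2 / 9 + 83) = 3763 / 45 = 83.62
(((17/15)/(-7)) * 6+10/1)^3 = 31554496/42875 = 735.96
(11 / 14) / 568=11 / 7952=0.00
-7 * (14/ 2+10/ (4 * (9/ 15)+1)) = -1183/ 17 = -69.59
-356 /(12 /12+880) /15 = -356 /13215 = -0.03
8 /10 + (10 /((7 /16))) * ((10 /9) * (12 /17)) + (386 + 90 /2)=802763 /1785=449.73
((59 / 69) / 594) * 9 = 59 / 4554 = 0.01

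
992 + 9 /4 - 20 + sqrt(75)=982.91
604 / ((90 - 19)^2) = 604 / 5041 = 0.12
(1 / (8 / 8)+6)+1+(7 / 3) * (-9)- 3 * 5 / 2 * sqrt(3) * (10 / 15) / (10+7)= -13- 5 * sqrt(3) / 17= -13.51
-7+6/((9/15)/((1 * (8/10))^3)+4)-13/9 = -7.28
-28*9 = -252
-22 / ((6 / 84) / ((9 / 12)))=-231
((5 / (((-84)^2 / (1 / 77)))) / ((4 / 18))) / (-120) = -1 / 2897664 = -0.00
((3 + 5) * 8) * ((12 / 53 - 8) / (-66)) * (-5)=-65920 / 1749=-37.69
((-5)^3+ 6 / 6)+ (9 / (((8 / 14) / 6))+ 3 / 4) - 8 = -147 / 4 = -36.75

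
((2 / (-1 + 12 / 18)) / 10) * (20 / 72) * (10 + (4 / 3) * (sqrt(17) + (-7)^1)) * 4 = -8 * sqrt(17) / 9 - 4 / 9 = -4.11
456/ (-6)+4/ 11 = -832/ 11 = -75.64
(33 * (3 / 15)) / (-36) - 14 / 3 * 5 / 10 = -151 / 60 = -2.52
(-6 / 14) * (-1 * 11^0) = 3 / 7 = 0.43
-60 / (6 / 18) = -180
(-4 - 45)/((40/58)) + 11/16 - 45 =-9229/80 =-115.36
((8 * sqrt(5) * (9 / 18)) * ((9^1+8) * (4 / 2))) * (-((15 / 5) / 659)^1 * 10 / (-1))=13.84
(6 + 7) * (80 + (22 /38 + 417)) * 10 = 1229020 /19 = 64685.26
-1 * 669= -669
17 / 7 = 2.43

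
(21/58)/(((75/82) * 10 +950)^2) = 0.00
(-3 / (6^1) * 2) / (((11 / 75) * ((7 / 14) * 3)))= -50 / 11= -4.55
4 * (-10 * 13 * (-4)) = 2080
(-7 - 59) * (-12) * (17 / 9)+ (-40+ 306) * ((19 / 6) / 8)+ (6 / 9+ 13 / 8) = 19243 / 12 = 1603.58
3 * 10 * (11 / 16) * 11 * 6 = 1361.25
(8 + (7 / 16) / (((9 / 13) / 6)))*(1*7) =1981 / 24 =82.54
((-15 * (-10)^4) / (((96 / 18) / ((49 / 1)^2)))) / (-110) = 13505625 / 22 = 613892.05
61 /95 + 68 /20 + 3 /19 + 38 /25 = 143 /25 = 5.72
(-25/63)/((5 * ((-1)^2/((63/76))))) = -5/76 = -0.07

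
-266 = -266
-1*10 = -10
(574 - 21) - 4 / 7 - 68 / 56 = 7717 / 14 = 551.21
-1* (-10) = 10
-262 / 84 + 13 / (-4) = -535 / 84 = -6.37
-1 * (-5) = 5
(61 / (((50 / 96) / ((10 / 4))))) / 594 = 244 / 495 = 0.49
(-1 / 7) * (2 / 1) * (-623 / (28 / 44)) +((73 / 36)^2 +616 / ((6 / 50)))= 49144471 / 9072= 5417.16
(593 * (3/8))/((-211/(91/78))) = -4151/3376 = -1.23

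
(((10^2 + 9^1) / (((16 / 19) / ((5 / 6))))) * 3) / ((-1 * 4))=-10355 / 128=-80.90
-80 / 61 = -1.31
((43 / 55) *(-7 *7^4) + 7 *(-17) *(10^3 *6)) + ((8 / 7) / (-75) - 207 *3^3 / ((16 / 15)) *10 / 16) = -539922648329 / 739200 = -730414.84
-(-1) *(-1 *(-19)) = 19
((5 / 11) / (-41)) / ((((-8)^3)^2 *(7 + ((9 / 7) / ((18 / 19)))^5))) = -84035 / 23057457291264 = -0.00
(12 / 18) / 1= 2 / 3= 0.67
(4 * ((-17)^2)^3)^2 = 9321955795676176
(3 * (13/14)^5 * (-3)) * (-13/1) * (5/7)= 217206405/3764768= 57.69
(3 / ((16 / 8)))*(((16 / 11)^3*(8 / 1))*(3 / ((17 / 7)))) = 45.62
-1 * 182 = -182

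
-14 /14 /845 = -1 /845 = -0.00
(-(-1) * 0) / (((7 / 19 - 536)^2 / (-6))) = 0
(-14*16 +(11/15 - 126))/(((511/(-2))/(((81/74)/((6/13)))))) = 612963/189070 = 3.24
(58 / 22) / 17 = 29 / 187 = 0.16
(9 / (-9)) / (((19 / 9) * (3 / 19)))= -3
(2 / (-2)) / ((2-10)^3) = 1 / 512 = 0.00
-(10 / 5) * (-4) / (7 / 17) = 136 / 7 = 19.43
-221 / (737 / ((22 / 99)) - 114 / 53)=-23426 / 351321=-0.07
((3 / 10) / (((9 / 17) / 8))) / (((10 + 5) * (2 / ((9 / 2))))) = 17 / 25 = 0.68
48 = 48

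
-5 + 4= -1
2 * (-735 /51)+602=9744 /17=573.18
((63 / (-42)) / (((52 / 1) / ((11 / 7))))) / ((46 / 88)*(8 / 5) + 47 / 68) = -30855 / 1039766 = -0.03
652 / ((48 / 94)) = 1276.83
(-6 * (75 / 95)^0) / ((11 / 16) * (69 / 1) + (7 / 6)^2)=-864 / 7027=-0.12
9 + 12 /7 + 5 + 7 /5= 599 /35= 17.11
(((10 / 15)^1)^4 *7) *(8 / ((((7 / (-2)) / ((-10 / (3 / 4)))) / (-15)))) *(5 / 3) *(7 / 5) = -358400 / 243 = -1474.90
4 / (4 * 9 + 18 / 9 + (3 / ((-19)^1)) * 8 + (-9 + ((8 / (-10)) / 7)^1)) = 2660 / 18369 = 0.14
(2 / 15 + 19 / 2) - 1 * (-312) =321.63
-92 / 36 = -23 / 9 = -2.56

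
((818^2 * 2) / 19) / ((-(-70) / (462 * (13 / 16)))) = 71763549 / 190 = 377702.89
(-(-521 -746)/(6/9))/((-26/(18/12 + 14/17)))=-300279/1768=-169.84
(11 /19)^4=14641 /130321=0.11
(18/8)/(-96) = -3/128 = -0.02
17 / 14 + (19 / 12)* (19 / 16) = 4159 / 1344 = 3.09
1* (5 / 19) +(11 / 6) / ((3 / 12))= 433 / 57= 7.60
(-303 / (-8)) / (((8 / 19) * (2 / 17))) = 97869 / 128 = 764.60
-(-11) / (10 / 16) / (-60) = -0.29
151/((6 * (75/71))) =23.82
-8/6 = -4/3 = -1.33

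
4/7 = 0.57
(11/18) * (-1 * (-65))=715/18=39.72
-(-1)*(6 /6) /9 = 1 /9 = 0.11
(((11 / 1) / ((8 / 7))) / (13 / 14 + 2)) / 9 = 539 / 1476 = 0.37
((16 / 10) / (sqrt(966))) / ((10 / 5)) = 2 * sqrt(966) / 2415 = 0.03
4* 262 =1048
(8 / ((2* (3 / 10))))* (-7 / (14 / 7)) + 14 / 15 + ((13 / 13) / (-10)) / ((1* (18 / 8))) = -412 / 9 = -45.78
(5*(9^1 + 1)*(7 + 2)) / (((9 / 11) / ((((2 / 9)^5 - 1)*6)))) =-64918700 / 19683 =-3298.21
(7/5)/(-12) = -7/60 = -0.12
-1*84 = -84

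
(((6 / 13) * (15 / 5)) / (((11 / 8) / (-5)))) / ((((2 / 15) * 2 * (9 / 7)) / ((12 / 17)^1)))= -25200 / 2431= -10.37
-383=-383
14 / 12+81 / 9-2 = 49 / 6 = 8.17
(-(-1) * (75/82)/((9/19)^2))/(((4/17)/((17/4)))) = 2608225/35424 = 73.63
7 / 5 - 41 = -198 / 5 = -39.60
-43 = -43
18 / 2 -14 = -5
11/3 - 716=-2137/3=-712.33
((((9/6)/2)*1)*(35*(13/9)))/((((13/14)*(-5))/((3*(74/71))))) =-1813/71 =-25.54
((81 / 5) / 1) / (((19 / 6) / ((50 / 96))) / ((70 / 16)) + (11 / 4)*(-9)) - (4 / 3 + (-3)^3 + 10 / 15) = 1987325 / 81761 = 24.31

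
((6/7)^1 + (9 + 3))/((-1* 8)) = -45/28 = -1.61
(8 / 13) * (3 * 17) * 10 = 4080 / 13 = 313.85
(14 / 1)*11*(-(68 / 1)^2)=-712096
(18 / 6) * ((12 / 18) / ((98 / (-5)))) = -5 / 49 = -0.10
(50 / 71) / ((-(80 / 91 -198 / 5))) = 0.02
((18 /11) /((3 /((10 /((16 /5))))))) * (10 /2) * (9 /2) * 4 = 3375 /22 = 153.41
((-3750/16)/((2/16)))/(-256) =1875/256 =7.32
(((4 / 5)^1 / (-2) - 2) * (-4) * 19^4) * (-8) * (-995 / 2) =4979304768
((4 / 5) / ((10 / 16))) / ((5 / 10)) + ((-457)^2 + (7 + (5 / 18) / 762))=71617600349 / 342900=208858.56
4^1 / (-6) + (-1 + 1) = -2 / 3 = -0.67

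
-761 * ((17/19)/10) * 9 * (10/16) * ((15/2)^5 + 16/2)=-88446116223/9728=-9091911.62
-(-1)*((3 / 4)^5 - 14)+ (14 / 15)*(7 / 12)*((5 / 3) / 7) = -376927 / 27648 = -13.63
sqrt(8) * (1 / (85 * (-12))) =-sqrt(2) / 510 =-0.00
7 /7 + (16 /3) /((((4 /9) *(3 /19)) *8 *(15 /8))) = 6.07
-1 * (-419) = 419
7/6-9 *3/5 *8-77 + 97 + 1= -21.03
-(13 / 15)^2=-169 / 225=-0.75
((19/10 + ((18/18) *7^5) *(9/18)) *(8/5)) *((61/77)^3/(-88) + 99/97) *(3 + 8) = 166229323293153/1107092525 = 150149.44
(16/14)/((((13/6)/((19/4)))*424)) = 57/9646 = 0.01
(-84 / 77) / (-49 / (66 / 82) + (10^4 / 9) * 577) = -108 / 63463973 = -0.00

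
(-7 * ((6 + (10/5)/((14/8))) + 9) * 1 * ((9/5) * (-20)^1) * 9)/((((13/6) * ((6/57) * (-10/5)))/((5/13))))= -5217210/169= -30871.07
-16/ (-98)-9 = -433/ 49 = -8.84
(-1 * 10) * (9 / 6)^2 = -45 / 2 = -22.50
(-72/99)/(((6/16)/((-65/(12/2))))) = 2080/99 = 21.01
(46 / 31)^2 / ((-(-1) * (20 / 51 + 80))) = 26979 / 985025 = 0.03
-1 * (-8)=8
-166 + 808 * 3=2258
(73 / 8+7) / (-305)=-129 / 2440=-0.05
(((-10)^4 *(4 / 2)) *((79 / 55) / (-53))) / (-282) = 158000 / 82203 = 1.92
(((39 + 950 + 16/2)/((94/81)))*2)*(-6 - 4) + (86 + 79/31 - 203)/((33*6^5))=-17182.34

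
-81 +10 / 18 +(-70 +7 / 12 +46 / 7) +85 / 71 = -142.09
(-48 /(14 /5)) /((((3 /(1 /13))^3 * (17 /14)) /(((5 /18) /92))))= -50 /69581187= -0.00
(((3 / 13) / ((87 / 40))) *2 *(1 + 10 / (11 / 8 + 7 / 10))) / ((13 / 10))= 386400 / 406783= 0.95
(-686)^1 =-686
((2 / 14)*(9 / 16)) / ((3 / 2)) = 0.05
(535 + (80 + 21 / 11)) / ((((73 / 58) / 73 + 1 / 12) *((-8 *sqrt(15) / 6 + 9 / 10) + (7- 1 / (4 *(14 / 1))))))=21159290880 *sqrt(15) / 91746017 + 125085415104 / 91746017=2256.61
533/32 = 16.66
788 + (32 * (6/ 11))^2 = 132212/ 121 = 1092.66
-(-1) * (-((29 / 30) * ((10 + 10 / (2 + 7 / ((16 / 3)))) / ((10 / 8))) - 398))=102802 / 265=387.93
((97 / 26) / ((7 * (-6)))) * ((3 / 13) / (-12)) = 97 / 56784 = 0.00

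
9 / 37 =0.24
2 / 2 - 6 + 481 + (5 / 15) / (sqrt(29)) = 476.06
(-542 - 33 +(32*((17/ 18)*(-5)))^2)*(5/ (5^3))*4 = 288484/ 81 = 3561.53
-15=-15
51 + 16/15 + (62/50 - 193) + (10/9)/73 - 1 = -2310638/16425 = -140.68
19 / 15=1.27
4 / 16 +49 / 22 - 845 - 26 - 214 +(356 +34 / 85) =-159747 / 220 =-726.12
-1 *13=-13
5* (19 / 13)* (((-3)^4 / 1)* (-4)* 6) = -184680 / 13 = -14206.15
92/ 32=23/ 8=2.88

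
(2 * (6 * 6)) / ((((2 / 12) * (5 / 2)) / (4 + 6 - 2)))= 6912 / 5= 1382.40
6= 6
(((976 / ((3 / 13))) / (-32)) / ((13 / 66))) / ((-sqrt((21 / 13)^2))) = 8723 / 21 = 415.38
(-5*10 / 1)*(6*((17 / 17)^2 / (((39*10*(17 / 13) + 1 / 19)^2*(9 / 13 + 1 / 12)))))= -16894800 / 11363773201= -0.00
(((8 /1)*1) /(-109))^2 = 64 /11881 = 0.01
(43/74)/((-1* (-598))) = 43/44252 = 0.00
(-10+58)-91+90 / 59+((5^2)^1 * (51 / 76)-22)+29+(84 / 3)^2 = 3436097 / 4484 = 766.30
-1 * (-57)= 57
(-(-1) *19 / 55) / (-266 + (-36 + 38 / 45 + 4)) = -171 / 147092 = -0.00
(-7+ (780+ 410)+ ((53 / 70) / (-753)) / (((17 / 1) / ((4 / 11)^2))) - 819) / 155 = 19733253116 / 8402896425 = 2.35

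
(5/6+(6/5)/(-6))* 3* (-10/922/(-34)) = 19/31348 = 0.00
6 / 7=0.86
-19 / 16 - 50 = -819 / 16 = -51.19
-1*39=-39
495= 495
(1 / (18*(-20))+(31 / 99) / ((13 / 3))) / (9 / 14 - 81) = -25039 / 28957500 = -0.00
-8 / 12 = -2 / 3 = -0.67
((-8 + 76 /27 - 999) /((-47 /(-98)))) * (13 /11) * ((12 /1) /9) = -138167848 /41877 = -3299.37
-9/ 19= -0.47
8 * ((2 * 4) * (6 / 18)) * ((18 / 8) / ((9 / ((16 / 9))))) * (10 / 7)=2560 / 189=13.54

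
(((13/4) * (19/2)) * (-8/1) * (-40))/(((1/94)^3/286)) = 2346964597120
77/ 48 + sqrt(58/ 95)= sqrt(5510)/ 95 + 77/ 48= 2.39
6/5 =1.20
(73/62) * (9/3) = 219/62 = 3.53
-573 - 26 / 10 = -2878 / 5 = -575.60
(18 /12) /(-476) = -3 /952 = -0.00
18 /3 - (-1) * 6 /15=32 /5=6.40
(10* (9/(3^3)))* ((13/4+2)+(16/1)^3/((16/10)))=51305/6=8550.83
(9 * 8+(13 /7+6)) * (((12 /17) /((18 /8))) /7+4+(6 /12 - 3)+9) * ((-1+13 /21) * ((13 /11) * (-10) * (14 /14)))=2188529720 /577269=3791.18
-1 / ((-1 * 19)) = 1 / 19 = 0.05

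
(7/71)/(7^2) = 1/497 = 0.00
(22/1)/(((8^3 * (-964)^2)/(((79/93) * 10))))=4345/11062339584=0.00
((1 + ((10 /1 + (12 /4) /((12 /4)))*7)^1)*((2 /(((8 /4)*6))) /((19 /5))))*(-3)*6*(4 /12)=-390 /19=-20.53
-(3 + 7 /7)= -4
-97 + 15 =-82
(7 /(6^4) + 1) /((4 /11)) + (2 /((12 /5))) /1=18653 /5184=3.60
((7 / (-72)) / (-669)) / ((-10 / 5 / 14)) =-0.00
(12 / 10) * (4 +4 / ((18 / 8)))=104 / 15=6.93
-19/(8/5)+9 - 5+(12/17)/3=-1039/136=-7.64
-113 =-113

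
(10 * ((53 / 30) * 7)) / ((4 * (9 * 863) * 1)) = 371 / 93204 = 0.00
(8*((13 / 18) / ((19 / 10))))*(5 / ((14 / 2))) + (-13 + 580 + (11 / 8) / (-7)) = 568.98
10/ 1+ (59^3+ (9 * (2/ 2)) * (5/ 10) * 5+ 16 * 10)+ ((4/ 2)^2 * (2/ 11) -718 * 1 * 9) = 4380425/ 22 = 199110.23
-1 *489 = -489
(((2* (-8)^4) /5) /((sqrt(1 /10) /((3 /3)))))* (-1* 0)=0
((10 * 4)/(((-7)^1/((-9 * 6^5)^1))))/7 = 57129.80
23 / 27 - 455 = -454.15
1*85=85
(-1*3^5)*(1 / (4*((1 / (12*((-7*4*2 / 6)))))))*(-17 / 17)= -6804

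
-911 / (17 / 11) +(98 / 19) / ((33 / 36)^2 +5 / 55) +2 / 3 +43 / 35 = -5823229486 / 10004925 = -582.04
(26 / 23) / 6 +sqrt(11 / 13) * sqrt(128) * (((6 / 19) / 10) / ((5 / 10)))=13 / 69 +48 * sqrt(286) / 1235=0.85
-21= -21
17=17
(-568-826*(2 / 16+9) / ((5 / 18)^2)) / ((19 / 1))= -2456269 / 475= -5171.09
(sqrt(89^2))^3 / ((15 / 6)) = 1409938 / 5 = 281987.60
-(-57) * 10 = 570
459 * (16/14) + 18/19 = 69894/133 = 525.52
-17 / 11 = -1.55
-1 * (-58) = 58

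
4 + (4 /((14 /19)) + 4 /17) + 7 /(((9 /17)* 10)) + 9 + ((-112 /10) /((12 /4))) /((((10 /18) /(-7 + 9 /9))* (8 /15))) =1023727 /10710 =95.59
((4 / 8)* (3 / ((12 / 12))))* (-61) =-91.50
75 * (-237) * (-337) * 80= 479214000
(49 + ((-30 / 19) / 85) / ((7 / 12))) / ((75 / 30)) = 221434 / 11305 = 19.59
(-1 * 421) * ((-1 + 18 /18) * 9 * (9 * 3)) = 0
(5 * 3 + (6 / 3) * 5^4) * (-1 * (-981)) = 1240965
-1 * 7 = -7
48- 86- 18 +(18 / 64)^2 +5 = -52143 / 1024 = -50.92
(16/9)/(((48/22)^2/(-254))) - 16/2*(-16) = 5369/162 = 33.14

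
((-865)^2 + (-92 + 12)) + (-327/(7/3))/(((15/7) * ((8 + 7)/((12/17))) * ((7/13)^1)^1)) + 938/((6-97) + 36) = 24482299971/32725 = 748122.23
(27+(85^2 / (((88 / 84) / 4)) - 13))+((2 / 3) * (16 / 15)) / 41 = 560149732 / 20295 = 27600.38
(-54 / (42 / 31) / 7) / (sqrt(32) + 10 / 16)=11160 / 99127 - 71424 * sqrt(2) / 99127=-0.91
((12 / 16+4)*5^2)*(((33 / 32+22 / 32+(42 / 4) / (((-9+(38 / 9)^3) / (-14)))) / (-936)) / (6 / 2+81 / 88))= 806855995 / 49921881984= 0.02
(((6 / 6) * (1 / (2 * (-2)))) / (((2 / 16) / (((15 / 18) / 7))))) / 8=-5 / 168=-0.03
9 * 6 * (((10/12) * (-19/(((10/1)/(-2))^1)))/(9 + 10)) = 9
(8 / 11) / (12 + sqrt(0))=2 / 33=0.06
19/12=1.58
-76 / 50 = -38 / 25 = -1.52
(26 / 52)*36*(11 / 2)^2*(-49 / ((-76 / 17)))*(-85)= -77106645 / 152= -507280.56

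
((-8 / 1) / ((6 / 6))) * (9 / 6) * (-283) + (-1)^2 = 3397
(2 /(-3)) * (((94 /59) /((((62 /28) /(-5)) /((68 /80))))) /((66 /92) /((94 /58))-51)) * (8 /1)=-0.32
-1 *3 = -3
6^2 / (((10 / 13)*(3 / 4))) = 312 / 5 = 62.40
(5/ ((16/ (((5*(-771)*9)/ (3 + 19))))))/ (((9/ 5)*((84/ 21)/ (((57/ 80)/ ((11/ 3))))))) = -3296025/ 247808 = -13.30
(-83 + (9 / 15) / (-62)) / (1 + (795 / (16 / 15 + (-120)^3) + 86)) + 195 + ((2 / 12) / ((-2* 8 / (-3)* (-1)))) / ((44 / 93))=193.98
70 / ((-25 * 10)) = -7 / 25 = -0.28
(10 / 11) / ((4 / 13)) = 65 / 22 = 2.95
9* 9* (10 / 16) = 405 / 8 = 50.62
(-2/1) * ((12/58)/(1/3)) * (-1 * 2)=72/29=2.48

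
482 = 482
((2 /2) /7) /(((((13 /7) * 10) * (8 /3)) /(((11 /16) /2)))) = 33 /33280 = 0.00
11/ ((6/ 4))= 22/ 3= 7.33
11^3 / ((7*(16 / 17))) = 22627 / 112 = 202.03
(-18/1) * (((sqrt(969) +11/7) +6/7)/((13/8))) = -144 * sqrt(969)/13 - 2448/91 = -371.71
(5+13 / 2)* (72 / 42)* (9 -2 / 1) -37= 101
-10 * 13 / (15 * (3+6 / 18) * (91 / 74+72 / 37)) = -962 / 1175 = -0.82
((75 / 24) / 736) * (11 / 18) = 275 / 105984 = 0.00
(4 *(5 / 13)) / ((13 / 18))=360 / 169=2.13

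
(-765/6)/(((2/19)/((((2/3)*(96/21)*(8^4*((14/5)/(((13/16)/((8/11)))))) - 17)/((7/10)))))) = -108321924385/2002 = -54106855.34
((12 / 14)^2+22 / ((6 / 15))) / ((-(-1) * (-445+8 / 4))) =-2731 / 21707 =-0.13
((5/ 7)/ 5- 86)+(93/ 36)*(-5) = -8297/ 84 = -98.77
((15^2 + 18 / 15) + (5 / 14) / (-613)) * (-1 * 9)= -2035.79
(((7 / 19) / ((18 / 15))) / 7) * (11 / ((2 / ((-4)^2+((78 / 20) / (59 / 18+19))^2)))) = 708879611 / 183313140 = 3.87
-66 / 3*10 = -220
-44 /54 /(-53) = 22 /1431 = 0.02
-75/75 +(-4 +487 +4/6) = 1448/3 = 482.67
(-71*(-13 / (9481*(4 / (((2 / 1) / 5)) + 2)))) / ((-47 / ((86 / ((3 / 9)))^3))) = -2964.34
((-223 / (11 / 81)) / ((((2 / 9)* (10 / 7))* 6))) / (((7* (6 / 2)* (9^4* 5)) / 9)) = -223 / 19800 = -0.01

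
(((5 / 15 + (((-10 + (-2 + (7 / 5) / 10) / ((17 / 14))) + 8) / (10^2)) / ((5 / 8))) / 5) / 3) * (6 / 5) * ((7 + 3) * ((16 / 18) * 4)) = 5647232 / 7171875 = 0.79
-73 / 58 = -1.26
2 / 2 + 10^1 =11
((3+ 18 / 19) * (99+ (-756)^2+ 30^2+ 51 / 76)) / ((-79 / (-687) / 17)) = 38113871382675 / 114076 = 334109465.47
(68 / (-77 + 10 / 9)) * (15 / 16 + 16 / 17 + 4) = -14391 / 2732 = -5.27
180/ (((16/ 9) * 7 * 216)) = 15/ 224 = 0.07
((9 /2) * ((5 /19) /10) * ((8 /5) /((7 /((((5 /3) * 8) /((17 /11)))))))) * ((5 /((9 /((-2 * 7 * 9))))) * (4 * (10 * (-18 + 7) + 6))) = 2196480 /323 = 6800.25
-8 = -8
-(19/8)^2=-361/64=-5.64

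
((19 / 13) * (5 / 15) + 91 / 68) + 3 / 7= 41843 / 18564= 2.25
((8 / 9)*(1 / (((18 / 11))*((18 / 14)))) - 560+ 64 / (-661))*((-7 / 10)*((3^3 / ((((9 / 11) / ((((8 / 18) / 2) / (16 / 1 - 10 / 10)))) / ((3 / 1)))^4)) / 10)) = 110558756415184 / 12003981713859375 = 0.01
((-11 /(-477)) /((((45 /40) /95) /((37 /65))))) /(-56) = -7733 /390663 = -0.02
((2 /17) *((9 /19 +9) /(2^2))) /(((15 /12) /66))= 4752 /323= 14.71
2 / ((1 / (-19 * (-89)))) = 3382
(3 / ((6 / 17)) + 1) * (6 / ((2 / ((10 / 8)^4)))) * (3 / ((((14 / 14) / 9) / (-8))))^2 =25970625 / 8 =3246328.12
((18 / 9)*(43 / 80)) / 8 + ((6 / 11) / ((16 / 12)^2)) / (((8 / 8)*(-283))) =132779 / 996160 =0.13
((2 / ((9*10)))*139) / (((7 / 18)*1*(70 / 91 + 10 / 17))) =30719 / 5250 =5.85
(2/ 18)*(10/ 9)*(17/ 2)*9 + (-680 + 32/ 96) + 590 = -722/ 9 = -80.22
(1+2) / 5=3 / 5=0.60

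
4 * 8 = 32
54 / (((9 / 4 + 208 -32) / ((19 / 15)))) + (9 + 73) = 293698 / 3565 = 82.38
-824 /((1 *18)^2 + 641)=-824 /965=-0.85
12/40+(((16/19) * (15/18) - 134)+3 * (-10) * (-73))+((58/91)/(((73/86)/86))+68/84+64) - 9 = 2748230931/1262170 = 2177.39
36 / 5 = 7.20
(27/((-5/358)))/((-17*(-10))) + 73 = 26192/425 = 61.63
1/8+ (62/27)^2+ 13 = 107297/5832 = 18.40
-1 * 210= -210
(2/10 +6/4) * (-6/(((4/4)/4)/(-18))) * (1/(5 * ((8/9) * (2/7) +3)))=231336/5125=45.14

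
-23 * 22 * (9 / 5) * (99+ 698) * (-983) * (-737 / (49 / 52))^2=5240183900381505504 / 12005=436500116649854.69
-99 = -99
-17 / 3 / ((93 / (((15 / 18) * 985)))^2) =-412345625 / 934092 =-441.44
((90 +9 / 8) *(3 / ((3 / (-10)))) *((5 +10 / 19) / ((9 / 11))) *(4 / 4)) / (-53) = 467775 / 4028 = 116.13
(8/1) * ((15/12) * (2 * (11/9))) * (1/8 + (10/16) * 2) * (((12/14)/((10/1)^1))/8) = 121/336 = 0.36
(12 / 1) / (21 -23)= -6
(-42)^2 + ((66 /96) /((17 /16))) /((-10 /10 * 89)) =2668921 /1513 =1763.99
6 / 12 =1 / 2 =0.50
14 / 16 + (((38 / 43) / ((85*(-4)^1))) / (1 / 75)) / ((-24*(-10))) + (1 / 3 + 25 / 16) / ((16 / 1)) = 0.99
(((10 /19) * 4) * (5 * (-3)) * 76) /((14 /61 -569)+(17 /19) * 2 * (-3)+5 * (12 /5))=4.27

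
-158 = -158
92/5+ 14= 162/5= 32.40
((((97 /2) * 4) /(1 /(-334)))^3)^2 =74009791454291383814155472896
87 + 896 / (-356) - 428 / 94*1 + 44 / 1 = 518399 / 4183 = 123.93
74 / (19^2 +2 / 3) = 222 / 1085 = 0.20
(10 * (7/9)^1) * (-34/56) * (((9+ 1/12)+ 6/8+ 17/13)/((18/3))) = -73865/8424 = -8.77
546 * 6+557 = 3833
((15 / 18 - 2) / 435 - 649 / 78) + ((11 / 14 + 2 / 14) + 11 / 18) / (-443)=-438053348 / 52608465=-8.33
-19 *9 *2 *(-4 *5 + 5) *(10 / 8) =12825 / 2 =6412.50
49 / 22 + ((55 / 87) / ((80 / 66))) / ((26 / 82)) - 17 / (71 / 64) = -26974615 / 2355496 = -11.45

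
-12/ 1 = -12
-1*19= -19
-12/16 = -3/4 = -0.75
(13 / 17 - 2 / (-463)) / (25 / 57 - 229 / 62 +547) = 21391302 / 15124874245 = 0.00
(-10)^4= 10000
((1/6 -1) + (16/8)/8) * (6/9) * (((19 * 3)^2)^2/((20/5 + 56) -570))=2736741/340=8049.24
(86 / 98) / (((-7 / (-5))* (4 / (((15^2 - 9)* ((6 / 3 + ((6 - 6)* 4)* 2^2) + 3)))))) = 58050 / 343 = 169.24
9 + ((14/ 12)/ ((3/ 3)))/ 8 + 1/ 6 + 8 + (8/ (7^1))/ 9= 17579/ 1008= 17.44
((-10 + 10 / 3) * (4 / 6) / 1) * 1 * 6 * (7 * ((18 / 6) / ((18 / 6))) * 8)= -4480 / 3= -1493.33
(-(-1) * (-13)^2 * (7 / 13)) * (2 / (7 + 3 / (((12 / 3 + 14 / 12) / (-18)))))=-5642 / 107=-52.73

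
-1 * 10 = -10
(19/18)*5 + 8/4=131/18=7.28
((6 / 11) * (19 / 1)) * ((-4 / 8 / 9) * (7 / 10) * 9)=-3.63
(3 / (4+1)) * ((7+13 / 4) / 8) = 123 / 160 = 0.77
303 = 303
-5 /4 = -1.25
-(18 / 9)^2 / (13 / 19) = -76 / 13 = -5.85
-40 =-40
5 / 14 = 0.36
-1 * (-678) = 678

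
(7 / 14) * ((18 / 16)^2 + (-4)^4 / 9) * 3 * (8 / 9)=17113 / 432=39.61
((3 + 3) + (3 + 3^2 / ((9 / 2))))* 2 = 22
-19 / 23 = -0.83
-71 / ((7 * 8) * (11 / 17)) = -1207 / 616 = -1.96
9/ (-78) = -3/ 26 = -0.12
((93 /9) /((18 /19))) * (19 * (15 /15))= 11191 /54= 207.24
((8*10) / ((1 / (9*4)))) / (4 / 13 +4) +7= 4729 / 7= 675.57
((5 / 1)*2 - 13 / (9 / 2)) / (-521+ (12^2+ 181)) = -16 / 441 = -0.04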